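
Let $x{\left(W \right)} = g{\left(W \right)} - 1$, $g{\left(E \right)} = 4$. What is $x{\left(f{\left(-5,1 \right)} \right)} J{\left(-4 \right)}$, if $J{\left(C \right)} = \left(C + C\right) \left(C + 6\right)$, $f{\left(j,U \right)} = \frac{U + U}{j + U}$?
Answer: $-48$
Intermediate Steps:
$f{\left(j,U \right)} = \frac{2 U}{U + j}$
$J{\left(C \right)} = 2 C \left(6 + C\right)$
$x{\left(W \right)} = 3$ ($x{\left(W \right)} = 4 - 1 = 3$)
$x{\left(f{\left(-5,1 \right)} \right)} J{\left(-4 \right)} = 3 \cdot 2 \left(-4\right) \left(6 - 4\right) = 3 \cdot 2 \left(-4\right) 2 = 3 \left(-16\right) = -48$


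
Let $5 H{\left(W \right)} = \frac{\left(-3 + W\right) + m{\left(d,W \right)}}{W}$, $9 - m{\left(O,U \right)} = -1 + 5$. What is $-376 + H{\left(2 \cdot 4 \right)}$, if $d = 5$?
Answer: $- \frac{1503}{4} \approx -375.75$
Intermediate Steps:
$m{\left(O,U \right)} = 5$ ($m{\left(O,U \right)} = 9 - \left(-1 + 5\right) = 9 - 4 = 5$)
$H{\left(W \right)} = \frac{2 + W}{5 W}$ ($H{\left(W \right)} = \frac{\left(\left(-3 + W\right) + 5\right) \frac{1}{W}}{5} = \frac{\left(2 + W\right) \frac{1}{W}}{5} = \frac{\frac{1}{W} \left(2 + W\right)}{5} = \frac{2 + W}{5 W}$)
$-376 + H{\left(2 \cdot 4 \right)} = -376 + \frac{2 + 2 \cdot 4}{5 \cdot 2 \cdot 4} = -376 + \frac{2 + 8}{5 \cdot 8} = -376 + \frac{1}{5} \cdot \frac{1}{8} \cdot 10 = -376 + \frac{1}{4} = - \frac{1503}{4}$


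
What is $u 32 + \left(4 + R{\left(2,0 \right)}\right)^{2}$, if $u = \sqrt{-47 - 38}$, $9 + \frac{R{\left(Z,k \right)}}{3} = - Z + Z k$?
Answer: $841 + 32 i \sqrt{85} \approx 841.0 + 295.03 i$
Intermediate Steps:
$R{\left(Z,k \right)} = -27 - 3 Z + 3 Z k$ ($R{\left(Z,k \right)} = -27 + 3 \left(- Z + Z k\right) = -27 + \left(- 3 Z + 3 Z k\right) = -27 - 3 Z + 3 Z k$)
$u = i \sqrt{85}$ ($u = \sqrt{-85} = i \sqrt{85} \approx 9.2195 i$)
$u 32 + \left(4 + R{\left(2,0 \right)}\right)^{2} = i \sqrt{85} \cdot 32 + \left(4 - \left(33 + 0\right)\right)^{2} = 32 i \sqrt{85} + \left(4 - 33\right)^{2} = 32 i \sqrt{85} + \left(-29\right)^{2} = 32 i \sqrt{85} + 841 = 841 + 32 i \sqrt{85}$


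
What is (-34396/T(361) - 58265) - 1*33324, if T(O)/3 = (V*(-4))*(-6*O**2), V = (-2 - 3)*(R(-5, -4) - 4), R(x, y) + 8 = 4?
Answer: -8593898458279/93831120 ≈ -91589.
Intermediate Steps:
R(x, y) = -4 (R(x, y) = -8 + 4 = -4)
V = 40 (V = (-2 - 3)*(-4 - 4) = -5*(-8) = 40)
T(O) = 2880*O**2 (T(O) = 3*((40*(-4))*(-6*O**2)) = 3*(-(-960)*O**2) = 3*(960*O**2) = 2880*O**2)
(-34396/T(361) - 58265) - 1*33324 = (-34396/(2880*361**2) - 58265) - 1*33324 = (-34396/(2880*130321) - 58265) - 33324 = (-34396/375324480 - 58265) - 33324 = (-34396*1/375324480 - 58265) - 33324 = (-8599/93831120 - 58265) - 33324 = -5467070215399/93831120 - 33324 = -8593898458279/93831120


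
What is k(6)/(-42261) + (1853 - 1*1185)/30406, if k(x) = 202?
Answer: 11044168/642493983 ≈ 0.017190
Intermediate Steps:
k(6)/(-42261) + (1853 - 1*1185)/30406 = 202/(-42261) + (1853 - 1*1185)/30406 = 202*(-1/42261) + (1853 - 1185)*(1/30406) = -202/42261 + 668*(1/30406) = -202/42261 + 334/15203 = 11044168/642493983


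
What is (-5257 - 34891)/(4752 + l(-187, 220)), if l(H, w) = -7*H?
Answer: -40148/6061 ≈ -6.6240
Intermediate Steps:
(-5257 - 34891)/(4752 + l(-187, 220)) = (-5257 - 34891)/(4752 - 7*(-187)) = -40148/(4752 + 1309) = -40148/6061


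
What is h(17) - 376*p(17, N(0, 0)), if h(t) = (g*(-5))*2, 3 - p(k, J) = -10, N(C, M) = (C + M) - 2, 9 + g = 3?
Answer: -4828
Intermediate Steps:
g = -6 (g = -9 + 3 = -6)
N(C, M) = -2 + C + M
p(k, J) = 13 (p(k, J) = 3 - 1*(-10) = 3 + 10 = 13)
h(t) = 60 (h(t) = -6*(-5)*2 = 30*2 = 60)
h(17) - 376*p(17, N(0, 0)) = 60 - 376*13 = 60 - 4888 = -4828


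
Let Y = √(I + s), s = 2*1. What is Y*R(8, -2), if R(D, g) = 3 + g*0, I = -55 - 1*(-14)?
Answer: 3*I*√39 ≈ 18.735*I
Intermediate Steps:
I = -41 (I = -55 + 14 = -41)
s = 2
R(D, g) = 3 (R(D, g) = 3 + 0 = 3)
Y = I*√39 (Y = √(-41 + 2) = √(-39) = I*√39 ≈ 6.245*I)
Y*R(8, -2) = (I*√39)*3 = 3*I*√39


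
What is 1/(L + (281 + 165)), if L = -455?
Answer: -⅑ ≈ -0.11111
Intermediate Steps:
1/(L + (281 + 165)) = 1/(-455 + (281 + 165)) = 1/(-455 + 446) = 1/(-9) = -⅑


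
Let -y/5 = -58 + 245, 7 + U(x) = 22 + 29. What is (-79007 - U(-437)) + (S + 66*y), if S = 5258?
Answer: -135503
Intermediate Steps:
U(x) = 44 (U(x) = -7 + (22 + 29) = -7 + 51 = 44)
y = -935 (y = -5*(-58 + 245) = -5*187 = -935)
(-79007 - U(-437)) + (S + 66*y) = (-79007 - 1*44) + (5258 + 66*(-935)) = (-79007 - 44) + (5258 - 61710) = -79051 - 56452 = -135503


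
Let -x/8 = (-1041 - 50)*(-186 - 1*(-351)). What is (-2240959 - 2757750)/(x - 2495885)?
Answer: 4998709/1055765 ≈ 4.7347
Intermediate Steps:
x = 1440120 (x = -8*(-1041 - 50)*(-186 - 1*(-351)) = -(-8728)*(-186 + 351) = -(-8728)*165 = -8*(-180015) = 1440120)
(-2240959 - 2757750)/(x - 2495885) = (-2240959 - 2757750)/(1440120 - 2495885) = -4998709/(-1055765) = -4998709*(-1/1055765) = 4998709/1055765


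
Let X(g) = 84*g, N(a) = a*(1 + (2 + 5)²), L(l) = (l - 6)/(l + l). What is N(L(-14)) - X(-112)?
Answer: 66106/7 ≈ 9443.7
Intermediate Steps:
L(l) = (-6 + l)/(2*l) (L(l) = (-6 + l)/((2*l)) = (-6 + l)*(1/(2*l)) = (-6 + l)/(2*l))
N(a) = 50*a (N(a) = a*(1 + 7²) = a*(1 + 49) = a*50 = 50*a)
N(L(-14)) - X(-112) = 50*((½)*(-6 - 14)/(-14)) - 84*(-112) = 50*((½)*(-1/14)*(-20)) - 1*(-9408) = 50*(5/7) + 9408 = 250/7 + 9408 = 66106/7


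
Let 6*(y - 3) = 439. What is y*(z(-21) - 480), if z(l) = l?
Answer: -76319/2 ≈ -38160.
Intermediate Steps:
y = 457/6 (y = 3 + (⅙)*439 = 3 + 439/6 = 457/6 ≈ 76.167)
y*(z(-21) - 480) = 457*(-21 - 480)/6 = (457/6)*(-501) = -76319/2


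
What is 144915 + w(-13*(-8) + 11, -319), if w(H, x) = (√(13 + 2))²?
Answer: 144930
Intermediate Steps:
w(H, x) = 15 (w(H, x) = (√15)² = 15)
144915 + w(-13*(-8) + 11, -319) = 144915 + 15 = 144930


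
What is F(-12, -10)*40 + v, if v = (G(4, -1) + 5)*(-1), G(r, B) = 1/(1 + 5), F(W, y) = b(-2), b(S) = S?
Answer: -511/6 ≈ -85.167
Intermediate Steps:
F(W, y) = -2
G(r, B) = ⅙ (G(r, B) = 1/6 = ⅙)
v = -31/6 (v = (⅙ + 5)*(-1) = (31/6)*(-1) = -31/6 ≈ -5.1667)
F(-12, -10)*40 + v = -2*40 - 31/6 = -80 - 31/6 = -511/6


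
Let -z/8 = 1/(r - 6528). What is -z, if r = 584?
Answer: -1/743 ≈ -0.0013459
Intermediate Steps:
z = 1/743 (z = -8/(584 - 6528) = -8/(-5944) = -8*(-1/5944) = 1/743 ≈ 0.0013459)
-z = -1*1/743 = -1/743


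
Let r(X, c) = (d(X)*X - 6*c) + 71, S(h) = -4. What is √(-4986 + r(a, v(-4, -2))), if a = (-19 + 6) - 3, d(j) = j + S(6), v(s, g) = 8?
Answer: I*√4643 ≈ 68.14*I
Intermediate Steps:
d(j) = -4 + j (d(j) = j - 4 = -4 + j)
a = -16 (a = -13 - 3 = -16)
r(X, c) = 71 - 6*c + X*(-4 + X) (r(X, c) = ((-4 + X)*X - 6*c) + 71 = (X*(-4 + X) - 6*c) + 71 = (-6*c + X*(-4 + X)) + 71 = 71 - 6*c + X*(-4 + X))
√(-4986 + r(a, v(-4, -2))) = √(-4986 + (71 - 6*8 - 16*(-4 - 16))) = √(-4986 + (71 - 48 - 16*(-20))) = √(-4986 + (71 - 48 + 320)) = √(-4986 + 343) = √(-4643) = I*√4643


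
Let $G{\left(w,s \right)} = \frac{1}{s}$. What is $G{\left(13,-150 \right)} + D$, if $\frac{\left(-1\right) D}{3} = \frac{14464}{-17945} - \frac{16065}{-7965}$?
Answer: $- \frac{115598861}{31762650} \approx -3.6395$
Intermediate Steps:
$D = - \frac{3846237}{1058755}$ ($D = - 3 \left(\frac{14464}{-17945} - \frac{16065}{-7965}\right) = - 3 \left(14464 \left(- \frac{1}{17945}\right) - - \frac{119}{59}\right) = - 3 \left(- \frac{14464}{17945} + \frac{119}{59}\right) = \left(-3\right) \frac{1282079}{1058755} = - \frac{3846237}{1058755} \approx -3.6328$)
$G{\left(13,-150 \right)} + D = \frac{1}{-150} - \frac{3846237}{1058755} = - \frac{1}{150} - \frac{3846237}{1058755} = - \frac{115598861}{31762650}$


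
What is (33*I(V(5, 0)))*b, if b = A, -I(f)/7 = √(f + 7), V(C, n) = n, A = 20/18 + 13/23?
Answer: -26719*√7/69 ≈ -1024.5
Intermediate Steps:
A = 347/207 (A = 20*(1/18) + 13*(1/23) = 10/9 + 13/23 = 347/207 ≈ 1.6763)
I(f) = -7*√(7 + f) (I(f) = -7*√(f + 7) = -7*√(7 + f))
b = 347/207 ≈ 1.6763
(33*I(V(5, 0)))*b = (33*(-7*√(7 + 0)))*(347/207) = (33*(-7*√7))*(347/207) = -231*√7*(347/207) = -26719*√7/69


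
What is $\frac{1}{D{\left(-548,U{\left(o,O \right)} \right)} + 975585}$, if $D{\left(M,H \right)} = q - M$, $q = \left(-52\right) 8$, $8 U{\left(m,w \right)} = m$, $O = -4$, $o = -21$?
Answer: $\frac{1}{975717} \approx 1.0249 \cdot 10^{-6}$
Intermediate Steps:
$U{\left(m,w \right)} = \frac{m}{8}$
$q = -416$
$D{\left(M,H \right)} = -416 - M$
$\frac{1}{D{\left(-548,U{\left(o,O \right)} \right)} + 975585} = \frac{1}{\left(-416 - -548\right) + 975585} = \frac{1}{\left(-416 + 548\right) + 975585} = \frac{1}{132 + 975585} = \frac{1}{975717}$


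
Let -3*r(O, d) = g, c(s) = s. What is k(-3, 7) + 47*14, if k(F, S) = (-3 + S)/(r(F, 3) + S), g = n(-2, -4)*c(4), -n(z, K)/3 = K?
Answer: 5918/9 ≈ 657.56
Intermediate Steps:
n(z, K) = -3*K
g = 48 (g = -3*(-4)*4 = 12*4 = 48)
r(O, d) = -16 (r(O, d) = -⅓*48 = -16)
k(F, S) = (-3 + S)/(-16 + S)
k(-3, 7) + 47*14 = (-3 + 7)/(-16 + 7) + 47*14 = 4/(-9) + 658 = -⅑*4 + 658 = -4/9 + 658 = 5918/9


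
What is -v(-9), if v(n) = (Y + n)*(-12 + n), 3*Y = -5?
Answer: -224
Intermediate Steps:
Y = -5/3 (Y = (1/3)*(-5) = -5/3 ≈ -1.6667)
v(n) = (-12 + n)*(-5/3 + n) (v(n) = (-5/3 + n)*(-12 + n) = (-12 + n)*(-5/3 + n))
-v(-9) = -(20 + (-9)**2 - 41/3*(-9)) = -(20 + 81 + 123) = -1*224 = -224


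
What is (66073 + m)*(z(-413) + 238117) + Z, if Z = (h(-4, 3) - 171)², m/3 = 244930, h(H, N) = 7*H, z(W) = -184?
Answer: 190551775780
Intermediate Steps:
m = 734790 (m = 3*244930 = 734790)
Z = 39601 (Z = (7*(-4) - 171)² = (-28 - 171)² = (-199)² = 39601)
(66073 + m)*(z(-413) + 238117) + Z = (66073 + 734790)*(-184 + 238117) + 39601 = 800863*237933 + 39601 = 190551736179 + 39601 = 190551775780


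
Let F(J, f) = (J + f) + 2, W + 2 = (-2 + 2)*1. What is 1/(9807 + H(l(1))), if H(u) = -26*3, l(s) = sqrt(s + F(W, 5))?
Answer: 1/9729 ≈ 0.00010279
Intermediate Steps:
W = -2 (W = -2 + (-2 + 2)*1 = -2 + 0*1 = -2 + 0 = -2)
F(J, f) = 2 + J + f
l(s) = sqrt(5 + s) (l(s) = sqrt(s + (2 - 2 + 5)) = sqrt(s + 5) = sqrt(5 + s))
H(u) = -78
1/(9807 + H(l(1))) = 1/(9807 - 78) = 1/9729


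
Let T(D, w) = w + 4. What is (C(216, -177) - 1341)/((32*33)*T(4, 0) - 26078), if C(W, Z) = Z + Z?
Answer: 1695/21854 ≈ 0.077560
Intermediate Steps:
T(D, w) = 4 + w
C(W, Z) = 2*Z
(C(216, -177) - 1341)/((32*33)*T(4, 0) - 26078) = (2*(-177) - 1341)/((32*33)*(4 + 0) - 26078) = (-354 - 1341)/(1056*4 - 26078) = -1695/(4224 - 26078) = -1695/(-21854) = -1695*(-1/21854) = 1695/21854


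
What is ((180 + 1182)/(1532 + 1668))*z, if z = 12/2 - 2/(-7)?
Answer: 7491/2800 ≈ 2.6754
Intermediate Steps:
z = 44/7 (z = 12*(½) - 2*(-⅐) = 6 + 2/7 = 44/7 ≈ 6.2857)
((180 + 1182)/(1532 + 1668))*z = ((180 + 1182)/(1532 + 1668))*(44/7) = (1362/3200)*(44/7) = (1362*(1/3200))*(44/7) = (681/1600)*(44/7) = 7491/2800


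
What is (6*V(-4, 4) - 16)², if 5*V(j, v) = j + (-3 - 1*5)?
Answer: 23104/25 ≈ 924.16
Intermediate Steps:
V(j, v) = -8/5 + j/5 (V(j, v) = (j + (-3 - 1*5))/5 = (j + (-3 - 5))/5 = (j - 8)/5 = (-8 + j)/5 = -8/5 + j/5)
(6*V(-4, 4) - 16)² = (6*(-8/5 + (⅕)*(-4)) - 16)² = (6*(-8/5 - ⅘) - 16)² = (6*(-12/5) - 16)² = (-72/5 - 16)² = (-152/5)² = 23104/25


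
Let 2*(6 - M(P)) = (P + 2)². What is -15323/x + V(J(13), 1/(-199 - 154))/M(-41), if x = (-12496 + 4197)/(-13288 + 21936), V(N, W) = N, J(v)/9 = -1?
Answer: 66654241706/4174397 ≈ 15967.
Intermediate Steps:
J(v) = -9 (J(v) = 9*(-1) = -9)
M(P) = 6 - (2 + P)²/2 (M(P) = 6 - (P + 2)²/2 = 6 - (2 + P)²/2)
x = -8299/8648 ≈ -0.95964
-15323/x + V(J(13), 1/(-199 - 154))/M(-41) = -15323/(-8299/8648) - 9/(6 - (2 - 41)²/2) = -15323*(-8648/8299) - 9/(6 - ½*(-39)²) = 132513304/8299 - 9/(6 - ½*1521) = 132513304/8299 - 9/(6 - 1521/2) = 132513304/8299 - 9/(-1509/2) = 132513304/8299 - 9*(-2/1509) = 132513304/8299 + 6/503 = 66654241706/4174397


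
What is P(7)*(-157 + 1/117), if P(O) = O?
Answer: -128576/117 ≈ -1098.9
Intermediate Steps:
P(7)*(-157 + 1/117) = 7*(-157 + 1/117) = 7*(-18368/117) = -128576/117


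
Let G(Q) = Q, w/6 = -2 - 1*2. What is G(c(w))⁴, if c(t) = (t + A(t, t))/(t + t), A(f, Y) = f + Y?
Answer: 81/16 ≈ 5.0625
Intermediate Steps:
w = -24 (w = 6*(-2 - 1*2) = 6*(-2 - 2) = 6*(-4) = -24)
A(f, Y) = Y + f
c(t) = 3/2 (c(t) = (t + (t + t))/(t + t) = (t + 2*t)/((2*t)) = (3*t)*(1/(2*t)) = 3/2)
G(c(w))⁴ = (3/2)⁴ = 81/16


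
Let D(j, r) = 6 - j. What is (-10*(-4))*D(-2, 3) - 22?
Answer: 298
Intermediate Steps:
(-10*(-4))*D(-2, 3) - 22 = (-10*(-4))*(6 - 1*(-2)) - 22 = 40*(6 + 2) - 22 = 40*8 - 22 = 320 - 22 = 298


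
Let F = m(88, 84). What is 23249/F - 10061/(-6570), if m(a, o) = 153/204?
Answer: 203671301/6570 ≈ 31000.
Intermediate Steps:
m(a, o) = ¾ (m(a, o) = 153*(1/204) = ¾)
F = ¾ ≈ 0.75000
23249/F - 10061/(-6570) = 23249/(¾) - 10061/(-6570) = 23249*(4/3) - 10061*(-1/6570) = 92996/3 + 10061/6570 = 203671301/6570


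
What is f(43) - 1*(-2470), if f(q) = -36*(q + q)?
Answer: -626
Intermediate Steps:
f(q) = -72*q
f(43) - 1*(-2470) = -72*43 - 1*(-2470) = -3096 + 2470 = -626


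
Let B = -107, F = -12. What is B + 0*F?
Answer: -107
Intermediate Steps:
B + 0*F = -107 + 0*(-12) = -107 + 0 = -107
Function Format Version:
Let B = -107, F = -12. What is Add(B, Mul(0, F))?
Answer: -107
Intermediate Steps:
Add(B, Mul(0, F)) = Add(-107, Mul(0, -12)) = Add(-107, 0) = -107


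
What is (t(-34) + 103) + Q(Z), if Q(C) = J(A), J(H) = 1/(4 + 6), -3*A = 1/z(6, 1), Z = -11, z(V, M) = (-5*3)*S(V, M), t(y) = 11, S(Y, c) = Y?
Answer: 1141/10 ≈ 114.10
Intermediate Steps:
z(V, M) = -15*V (z(V, M) = (-5*3)*V = -15*V)
A = 1/270 (A = -1/(3*((-15*6))) = -1/3/(-90) = -1/3*(-1/90) = 1/270 ≈ 0.0037037)
J(H) = 1/10
Q(C) = 1/10
(t(-34) + 103) + Q(Z) = (11 + 103) + 1/10 = 114 + 1/10 = 1141/10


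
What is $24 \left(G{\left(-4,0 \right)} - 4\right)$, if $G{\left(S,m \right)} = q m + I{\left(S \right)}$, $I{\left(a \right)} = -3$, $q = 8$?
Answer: $-168$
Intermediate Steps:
$G{\left(S,m \right)} = -3 + 8 m$ ($G{\left(S,m \right)} = 8 m - 3 = -3 + 8 m$)
$24 \left(G{\left(-4,0 \right)} - 4\right) = 24 \left(\left(-3 + 8 \cdot 0\right) - 4\right) = 24 \left(\left(-3 + 0\right) - 4\right) = 24 \left(-3 - 4\right) = 24 \left(-7\right) = -168$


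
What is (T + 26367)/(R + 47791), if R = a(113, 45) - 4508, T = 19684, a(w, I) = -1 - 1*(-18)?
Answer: 46051/43300 ≈ 1.0635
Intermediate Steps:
a(w, I) = 17 (a(w, I) = -1 + 18 = 17)
R = -4491 (R = 17 - 4508 = -4491)
(T + 26367)/(R + 47791) = (19684 + 26367)/(-4491 + 47791) = 46051/43300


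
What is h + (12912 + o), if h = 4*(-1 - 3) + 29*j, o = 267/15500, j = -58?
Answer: 173817267/15500 ≈ 11214.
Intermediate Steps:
o = 267/15500 (o = 267*(1/15500) = 267/15500 ≈ 0.017226)
h = -1698 (h = 4*(-1 - 3) + 29*(-58) = 4*(-4) - 1682 = -16 - 1682 = -1698)
h + (12912 + o) = -1698 + (12912 + 267/15500) = -1698 + 200136267/15500 = 173817267/15500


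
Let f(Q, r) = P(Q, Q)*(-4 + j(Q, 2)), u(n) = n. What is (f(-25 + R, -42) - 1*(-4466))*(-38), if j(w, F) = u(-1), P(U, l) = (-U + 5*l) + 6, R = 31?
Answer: -164008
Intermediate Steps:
P(U, l) = 6 - U + 5*l
j(w, F) = -1
f(Q, r) = -30 - 20*Q (f(Q, r) = (6 - Q + 5*Q)*(-4 - 1) = (6 + 4*Q)*(-5) = -30 - 20*Q)
(f(-25 + R, -42) - 1*(-4466))*(-38) = ((-30 - 20*(-25 + 31)) - 1*(-4466))*(-38) = ((-30 - 20*6) + 4466)*(-38) = ((-30 - 120) + 4466)*(-38) = (-150 + 4466)*(-38) = 4316*(-38) = -164008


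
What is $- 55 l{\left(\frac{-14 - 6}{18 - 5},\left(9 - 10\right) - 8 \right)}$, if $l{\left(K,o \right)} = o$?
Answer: $495$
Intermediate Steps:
$- 55 l{\left(\frac{-14 - 6}{18 - 5},\left(9 - 10\right) - 8 \right)} = - 55 \left(\left(9 - 10\right) - 8\right) = - 55 \left(-1 - 8\right) = \left(-55\right) \left(-9\right) = 495$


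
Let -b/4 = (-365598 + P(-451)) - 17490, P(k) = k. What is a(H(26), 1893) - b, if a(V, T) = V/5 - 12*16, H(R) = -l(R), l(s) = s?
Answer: -7671766/5 ≈ -1.5344e+6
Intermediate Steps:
b = 1534156 (b = -4*((-365598 - 451) - 17490) = -4*(-366049 - 17490) = -4*(-383539) = 1534156)
H(R) = -R
a(V, T) = -192 + V/5 (a(V, T) = V*(⅕) - 192 = V/5 - 192 = -192 + V/5)
a(H(26), 1893) - b = (-192 + (-1*26)/5) - 1*1534156 = (-192 + (⅕)*(-26)) - 1534156 = (-192 - 26/5) - 1534156 = -986/5 - 1534156 = -7671766/5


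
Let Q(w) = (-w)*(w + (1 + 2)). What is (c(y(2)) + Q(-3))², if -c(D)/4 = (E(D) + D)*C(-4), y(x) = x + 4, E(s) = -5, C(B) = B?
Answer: 256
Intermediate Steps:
Q(w) = -w*(3 + w) (Q(w) = (-w)*(w + 3) = (-w)*(3 + w) = -w*(3 + w))
y(x) = 4 + x
c(D) = -80 + 16*D (c(D) = -4*(-5 + D)*(-4) = -4*(20 - 4*D) = -80 + 16*D)
(c(y(2)) + Q(-3))² = ((-80 + 16*(4 + 2)) - 1*(-3)*(3 - 3))² = ((-80 + 16*6) - 1*(-3)*0)² = ((-80 + 96) + 0)² = (16 + 0)² = 16² = 256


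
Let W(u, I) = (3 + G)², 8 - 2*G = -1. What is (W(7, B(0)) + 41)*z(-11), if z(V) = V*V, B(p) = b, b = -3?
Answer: 47069/4 ≈ 11767.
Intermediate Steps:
G = 9/2 (G = 4 - ½*(-1) = 4 + ½ = 9/2 ≈ 4.5000)
B(p) = -3
z(V) = V²
W(u, I) = 225/4 (W(u, I) = (3 + 9/2)² = (15/2)² = 225/4)
(W(7, B(0)) + 41)*z(-11) = (225/4 + 41)*(-11)² = (389/4)*121 = 47069/4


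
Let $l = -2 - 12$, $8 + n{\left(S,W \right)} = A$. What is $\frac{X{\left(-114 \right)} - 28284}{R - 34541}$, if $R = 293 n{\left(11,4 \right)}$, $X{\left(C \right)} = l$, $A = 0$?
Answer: $\frac{28298}{36885} \approx 0.7672$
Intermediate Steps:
$n{\left(S,W \right)} = -8$ ($n{\left(S,W \right)} = -8 + 0 = -8$)
$l = -14$ ($l = -2 - 12 = -14$)
$X{\left(C \right)} = -14$
$R = -2344$ ($R = 293 \left(-8\right) = -2344$)
$\frac{X{\left(-114 \right)} - 28284}{R - 34541} = \frac{-14 - 28284}{-2344 - 34541} = - \frac{28298}{-36885} = \left(-28298\right) \left(- \frac{1}{36885}\right) = \frac{28298}{36885}$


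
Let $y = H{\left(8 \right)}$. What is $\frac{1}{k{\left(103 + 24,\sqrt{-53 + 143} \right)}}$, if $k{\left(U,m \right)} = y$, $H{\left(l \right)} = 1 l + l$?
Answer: $\frac{1}{16} \approx 0.0625$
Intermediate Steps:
$H{\left(l \right)} = 2 l$ ($H{\left(l \right)} = l + l = 2 l$)
$y = 16$ ($y = 2 \cdot 8 = 16$)
$k{\left(U,m \right)} = 16$
$\frac{1}{k{\left(103 + 24,\sqrt{-53 + 143} \right)}} = \frac{1}{16}$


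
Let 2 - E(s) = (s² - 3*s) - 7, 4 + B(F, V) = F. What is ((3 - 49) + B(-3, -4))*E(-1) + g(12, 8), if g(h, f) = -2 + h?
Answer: -255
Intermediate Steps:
B(F, V) = -4 + F
E(s) = 9 - s² + 3*s (E(s) = 2 - ((s² - 3*s) - 7) = 2 - (-7 + s² - 3*s) = 2 + (7 - s² + 3*s) = 9 - s² + 3*s)
((3 - 49) + B(-3, -4))*E(-1) + g(12, 8) = ((3 - 49) + (-4 - 3))*(9 - 1*(-1)² + 3*(-1)) + (-2 + 12) = (-46 - 7)*(9 - 1*1 - 3) + 10 = -53*(9 - 1 - 3) + 10 = -53*5 + 10 = -265 + 10 = -255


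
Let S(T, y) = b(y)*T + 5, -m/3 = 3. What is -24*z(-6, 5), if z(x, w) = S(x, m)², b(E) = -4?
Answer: -20184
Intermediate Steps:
m = -9 (m = -3*3 = -9)
S(T, y) = 5 - 4*T (S(T, y) = -4*T + 5 = 5 - 4*T)
z(x, w) = (5 - 4*x)²
-24*z(-6, 5) = -24*(5 - 4*(-6))² = -24*(5 + 24)² = -24*29² = -24*841 = -20184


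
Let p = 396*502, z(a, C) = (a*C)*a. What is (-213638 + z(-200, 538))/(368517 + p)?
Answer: 21306362/567309 ≈ 37.557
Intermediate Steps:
z(a, C) = C*a**2 (z(a, C) = (C*a)*a = C*a**2)
p = 198792
(-213638 + z(-200, 538))/(368517 + p) = (-213638 + 538*(-200)**2)/(368517 + 198792) = (-213638 + 538*40000)/567309 = (-213638 + 21520000)*(1/567309) = 21306362*(1/567309) = 21306362/567309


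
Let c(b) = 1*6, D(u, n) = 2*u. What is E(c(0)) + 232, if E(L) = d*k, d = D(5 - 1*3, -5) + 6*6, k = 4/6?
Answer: 776/3 ≈ 258.67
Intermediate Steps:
c(b) = 6
k = ⅔ (k = 4*(⅙) = ⅔ ≈ 0.66667)
d = 40 (d = 2*(5 - 1*3) + 6*6 = 2*(5 - 3) + 36 = 2*2 + 36 = 4 + 36 = 40)
E(L) = 80/3 (E(L) = 40*(⅔) = 80/3)
E(c(0)) + 232 = 80/3 + 232 = 776/3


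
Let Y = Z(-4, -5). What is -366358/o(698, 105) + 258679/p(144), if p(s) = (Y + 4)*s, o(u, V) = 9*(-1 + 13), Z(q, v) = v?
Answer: -2241469/432 ≈ -5188.6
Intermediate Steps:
o(u, V) = 108 (o(u, V) = 9*12 = 108)
Y = -5
p(s) = -s (p(s) = (-5 + 4)*s = -s)
-366358/o(698, 105) + 258679/p(144) = -366358/108 + 258679/((-1*144)) = -366358*1/108 + 258679/(-144) = -183179/54 + 258679*(-1/144) = -183179/54 - 258679/144 = -2241469/432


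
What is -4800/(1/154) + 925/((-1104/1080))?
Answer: -34044825/46 ≈ -7.4011e+5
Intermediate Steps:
-4800/(1/154) + 925/((-1104/1080)) = -4800/1/154 + 925/((-1104*1/1080)) = -4800*154 + 925/(-46/45) = -739200 + 925*(-45/46) = -739200 - 41625/46 = -34044825/46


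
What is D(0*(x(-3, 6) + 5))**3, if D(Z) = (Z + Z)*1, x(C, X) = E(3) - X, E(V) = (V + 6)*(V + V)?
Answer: 0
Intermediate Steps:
E(V) = 2*V*(6 + V) (E(V) = (6 + V)*(2*V) = 2*V*(6 + V))
x(C, X) = 54 - X (x(C, X) = 2*3*(6 + 3) - X = 2*3*9 - X = 54 - X)
D(Z) = 2*Z (D(Z) = (2*Z)*1 = 2*Z)
D(0*(x(-3, 6) + 5))**3 = (2*(0*((54 - 1*6) + 5)))**3 = (2*(0*((54 - 6) + 5)))**3 = (2*(0*(48 + 5)))**3 = (2*(0*53))**3 = (2*0)**3 = 0**3 = 0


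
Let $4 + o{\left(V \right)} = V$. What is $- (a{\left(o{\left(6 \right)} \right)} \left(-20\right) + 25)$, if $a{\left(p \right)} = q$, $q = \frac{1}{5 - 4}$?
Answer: $-5$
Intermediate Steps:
$o{\left(V \right)} = -4 + V$
$q = 1$ ($q = 1^{-1} = 1$)
$a{\left(p \right)} = 1$
$- (a{\left(o{\left(6 \right)} \right)} \left(-20\right) + 25) = - (1 \left(-20\right) + 25) = - (-20 + 25) = \left(-1\right) 5 = -5$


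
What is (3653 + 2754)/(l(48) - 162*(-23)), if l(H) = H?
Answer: 6407/3774 ≈ 1.6977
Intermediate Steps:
(3653 + 2754)/(l(48) - 162*(-23)) = (3653 + 2754)/(48 - 162*(-23)) = 6407/(48 + 3726) = 6407/3774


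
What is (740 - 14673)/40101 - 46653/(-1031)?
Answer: 1856467030/41344131 ≈ 44.903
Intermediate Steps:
(740 - 14673)/40101 - 46653/(-1031) = -13933*1/40101 - 46653*(-1/1031) = -13933/40101 + 46653/1031 = 1856467030/41344131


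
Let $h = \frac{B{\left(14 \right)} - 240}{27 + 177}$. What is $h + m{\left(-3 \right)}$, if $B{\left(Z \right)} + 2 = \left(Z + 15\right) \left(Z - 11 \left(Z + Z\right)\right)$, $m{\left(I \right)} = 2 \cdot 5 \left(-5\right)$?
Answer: $- \frac{4742}{51} \approx -92.98$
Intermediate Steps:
$m{\left(I \right)} = -50$ ($m{\left(I \right)} = 10 \left(-5\right) = -50$)
$B{\left(Z \right)} = -2 - 21 Z \left(15 + Z\right)$ ($B{\left(Z \right)} = -2 + \left(Z + 15\right) \left(Z - 11 \left(Z + Z\right)\right) = -2 + \left(15 + Z\right) \left(Z - 11 \cdot 2 Z\right) = -2 + \left(15 + Z\right) \left(Z - 22 Z\right) = -2 + \left(15 + Z\right) \left(- 21 Z\right) = -2 - 21 Z \left(15 + Z\right)$)
$h = - \frac{2192}{51}$ ($h = \frac{\left(-2 - 4410 - 21 \cdot 14^{2}\right) - 240}{27 + 177} = \frac{\left(-2 - 4410 - 4116\right) - 240}{204} = \left(\left(-2 - 4410 - 4116\right) - 240\right) \frac{1}{204} = \left(-8528 - 240\right) \frac{1}{204} = \left(-8768\right) \frac{1}{204} = - \frac{2192}{51} \approx -42.98$)
$h + m{\left(-3 \right)} = - \frac{2192}{51} - 50 = - \frac{4742}{51}$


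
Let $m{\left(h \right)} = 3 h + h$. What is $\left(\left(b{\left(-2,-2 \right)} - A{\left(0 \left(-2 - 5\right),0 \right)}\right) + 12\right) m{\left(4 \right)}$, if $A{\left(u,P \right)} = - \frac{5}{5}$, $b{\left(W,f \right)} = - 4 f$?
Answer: $336$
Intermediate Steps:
$m{\left(h \right)} = 4 h$
$A{\left(u,P \right)} = -1$ ($A{\left(u,P \right)} = \left(-5\right) \frac{1}{5} = -1$)
$\left(\left(b{\left(-2,-2 \right)} - A{\left(0 \left(-2 - 5\right),0 \right)}\right) + 12\right) m{\left(4 \right)} = \left(\left(\left(-4\right) \left(-2\right) - -1\right) + 12\right) 4 \cdot 4 = \left(\left(8 + 1\right) + 12\right) 16 = \left(9 + 12\right) 16 = 21 \cdot 16 = 336$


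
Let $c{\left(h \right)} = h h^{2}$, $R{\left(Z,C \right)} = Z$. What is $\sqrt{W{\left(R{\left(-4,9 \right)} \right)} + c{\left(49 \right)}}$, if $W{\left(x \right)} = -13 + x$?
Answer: $8 \sqrt{1838} \approx 342.98$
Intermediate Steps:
$c{\left(h \right)} = h^{3}$
$\sqrt{W{\left(R{\left(-4,9 \right)} \right)} + c{\left(49 \right)}} = \sqrt{\left(-13 - 4\right) + 49^{3}} = \sqrt{-17 + 117649} = \sqrt{117632} = 8 \sqrt{1838}$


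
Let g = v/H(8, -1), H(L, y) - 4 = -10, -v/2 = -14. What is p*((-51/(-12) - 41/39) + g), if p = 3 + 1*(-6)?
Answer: 229/52 ≈ 4.4038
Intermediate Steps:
v = 28 (v = -2*(-14) = 28)
H(L, y) = -6 (H(L, y) = 4 - 10 = -6)
g = -14/3 (g = 28/(-6) = 28*(-⅙) = -14/3 ≈ -4.6667)
p = -3 (p = 3 - 6 = -3)
p*((-51/(-12) - 41/39) + g) = -3*((-51/(-12) - 41/39) - 14/3) = -3*((-51*(-1/12) - 41*1/39) - 14/3) = -3*((17/4 - 41/39) - 14/3) = -3*(499/156 - 14/3) = -3*(-229/156) = 229/52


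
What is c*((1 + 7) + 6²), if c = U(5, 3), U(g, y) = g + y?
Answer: 352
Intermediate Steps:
c = 8 (c = 5 + 3 = 8)
c*((1 + 7) + 6²) = 8*((1 + 7) + 6²) = 8*(8 + 36) = 8*44 = 352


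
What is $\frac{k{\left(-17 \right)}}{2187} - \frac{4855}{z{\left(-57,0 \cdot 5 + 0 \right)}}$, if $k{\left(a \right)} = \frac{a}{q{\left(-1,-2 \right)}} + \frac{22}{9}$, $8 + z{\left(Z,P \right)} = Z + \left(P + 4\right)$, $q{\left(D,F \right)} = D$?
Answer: $\frac{95571640}{1200663} \approx 79.599$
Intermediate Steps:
$z{\left(Z,P \right)} = -4 + P + Z$ ($z{\left(Z,P \right)} = -8 + \left(Z + \left(P + 4\right)\right) = -8 + \left(Z + \left(4 + P\right)\right) = -8 + \left(4 + P + Z\right) = -4 + P + Z$)
$k{\left(a \right)} = \frac{22}{9} - a$ ($k{\left(a \right)} = \frac{a}{-1} + \frac{22}{9} = a \left(-1\right) + 22 \cdot \frac{1}{9} = - a + \frac{22}{9} = \frac{22}{9} - a$)
$\frac{k{\left(-17 \right)}}{2187} - \frac{4855}{z{\left(-57,0 \cdot 5 + 0 \right)}} = \frac{\frac{22}{9} - -17}{2187} - \frac{4855}{-4 + \left(0 \cdot 5 + 0\right) - 57} = \left(\frac{22}{9} + 17\right) \frac{1}{2187} - \frac{4855}{-4 + \left(0 + 0\right) - 57} = \frac{175}{9} \cdot \frac{1}{2187} - \frac{4855}{-4 + 0 - 57} = \frac{175}{19683} - \frac{4855}{-61} = \frac{175}{19683} - - \frac{4855}{61} = \frac{175}{19683} + \frac{4855}{61} = \frac{95571640}{1200663}$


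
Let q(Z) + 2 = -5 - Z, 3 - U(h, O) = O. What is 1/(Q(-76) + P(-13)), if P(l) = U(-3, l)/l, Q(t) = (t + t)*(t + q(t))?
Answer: 13/13816 ≈ 0.00094094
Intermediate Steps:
U(h, O) = 3 - O
q(Z) = -7 - Z (q(Z) = -2 + (-5 - Z) = -7 - Z)
Q(t) = -14*t (Q(t) = (t + t)*(t + (-7 - t)) = (2*t)*(-7) = -14*t)
P(l) = (3 - l)/l
1/(Q(-76) + P(-13)) = 1/(-14*(-76) + (3 - 1*(-13))/(-13)) = 1/(1064 - (3 + 13)/13) = 1/(1064 - 1/13*16) = 1/(1064 - 16/13) = 1/(13816/13) = 13/13816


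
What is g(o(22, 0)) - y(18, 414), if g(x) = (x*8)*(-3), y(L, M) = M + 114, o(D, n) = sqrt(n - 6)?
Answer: -528 - 24*I*sqrt(6) ≈ -528.0 - 58.788*I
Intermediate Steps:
o(D, n) = sqrt(-6 + n)
y(L, M) = 114 + M
g(x) = -24*x (g(x) = (8*x)*(-3) = -24*x)
g(o(22, 0)) - y(18, 414) = -24*sqrt(-6 + 0) - (114 + 414) = -24*I*sqrt(6) - 1*528 = -24*I*sqrt(6) - 528 = -528 - 24*I*sqrt(6)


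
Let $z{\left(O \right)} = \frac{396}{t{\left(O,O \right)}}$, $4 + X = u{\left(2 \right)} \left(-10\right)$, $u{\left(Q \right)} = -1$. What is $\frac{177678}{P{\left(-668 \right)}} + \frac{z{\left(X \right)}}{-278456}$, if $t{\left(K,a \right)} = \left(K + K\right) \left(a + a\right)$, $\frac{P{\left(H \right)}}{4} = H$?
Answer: $- \frac{12368878129}{186008608} \approx -66.496$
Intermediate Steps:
$P{\left(H \right)} = 4 H$
$t{\left(K,a \right)} = 4 K a$ ($t{\left(K,a \right)} = 2 K 2 a = 4 K a$)
$X = 6$ ($X = -4 - -10 = -4 + 10 = 6$)
$z{\left(O \right)} = \frac{99}{O^{2}}$ ($z{\left(O \right)} = \frac{396}{4 O O} = \frac{396}{4 O^{2}} = 396 \frac{1}{4 O^{2}} = \frac{99}{O^{2}}$)
$\frac{177678}{P{\left(-668 \right)}} + \frac{z{\left(X \right)}}{-278456} = \frac{177678}{4 \left(-668\right)} + \frac{99 \cdot \frac{1}{36}}{-278456} = \frac{177678}{-2672} + 99 \cdot \frac{1}{36} \left(- \frac{1}{278456}\right) = 177678 \left(- \frac{1}{2672}\right) + \frac{11}{4} \left(- \frac{1}{278456}\right) = - \frac{88839}{1336} - \frac{11}{1113824} = - \frac{12368878129}{186008608}$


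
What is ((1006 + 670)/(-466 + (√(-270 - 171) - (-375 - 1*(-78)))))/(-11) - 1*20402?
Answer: -3254201800/159511 + 17598*I/159511 ≈ -20401.0 + 0.11032*I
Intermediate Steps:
((1006 + 670)/(-466 + (√(-270 - 171) - (-375 - 1*(-78)))))/(-11) - 1*20402 = -1676/(11*(-466 + (√(-441) - (-375 + 78)))) - 20402 = -1676/(11*(-466 + (21*I - 1*(-297)))) - 20402 = -1676/(11*(-466 + (21*I + 297))) - 20402 = -1676/(11*(-466 + (297 + 21*I))) - 20402 = -1676/(11*(-169 + 21*I)) - 20402 = -1676*(-169 - 21*I)/29002/11 - 20402 = -838*(-169 - 21*I)/159511 - 20402 = -20402 - 838*(-169 - 21*I)/159511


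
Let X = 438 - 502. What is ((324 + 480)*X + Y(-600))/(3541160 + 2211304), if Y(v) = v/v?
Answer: -1255/140304 ≈ -0.0089449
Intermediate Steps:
X = -64
Y(v) = 1
((324 + 480)*X + Y(-600))/(3541160 + 2211304) = ((324 + 480)*(-64) + 1)/(3541160 + 2211304) = (804*(-64) + 1)/5752464 = (-51456 + 1)*(1/5752464) = -51455*1/5752464 = -1255/140304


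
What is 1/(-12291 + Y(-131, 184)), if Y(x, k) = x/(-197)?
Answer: -197/2421196 ≈ -8.1365e-5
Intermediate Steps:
Y(x, k) = -x/197 (Y(x, k) = x*(-1/197) = -x/197)
1/(-12291 + Y(-131, 184)) = 1/(-12291 - 1/197*(-131)) = 1/(-12291 + 131/197) = 1/(-2421196/197) = -197/2421196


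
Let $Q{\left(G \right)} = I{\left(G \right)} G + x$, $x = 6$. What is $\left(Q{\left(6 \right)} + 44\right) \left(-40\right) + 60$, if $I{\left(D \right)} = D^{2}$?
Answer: $-10580$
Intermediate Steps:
$Q{\left(G \right)} = 6 + G^{3}$ ($Q{\left(G \right)} = G^{2} G + 6 = G^{3} + 6 = 6 + G^{3}$)
$\left(Q{\left(6 \right)} + 44\right) \left(-40\right) + 60 = \left(\left(6 + 6^{3}\right) + 44\right) \left(-40\right) + 60 = \left(\left(6 + 216\right) + 44\right) \left(-40\right) + 60 = \left(222 + 44\right) \left(-40\right) + 60 = 266 \left(-40\right) + 60 = -10640 + 60 = -10580$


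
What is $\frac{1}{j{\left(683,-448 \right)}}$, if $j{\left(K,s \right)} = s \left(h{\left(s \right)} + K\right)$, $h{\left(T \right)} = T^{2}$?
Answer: $- \frac{1}{90221376} \approx -1.1084 \cdot 10^{-8}$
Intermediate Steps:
$j{\left(K,s \right)} = s \left(K + s^{2}\right)$ ($j{\left(K,s \right)} = s \left(s^{2} + K\right) = s \left(K + s^{2}\right)$)
$\frac{1}{j{\left(683,-448 \right)}} = \frac{1}{\left(-448\right) \left(683 + \left(-448\right)^{2}\right)} = \frac{1}{\left(-448\right) \left(683 + 200704\right)} = \frac{1}{\left(-448\right) 201387} = \frac{1}{-90221376} = - \frac{1}{90221376}$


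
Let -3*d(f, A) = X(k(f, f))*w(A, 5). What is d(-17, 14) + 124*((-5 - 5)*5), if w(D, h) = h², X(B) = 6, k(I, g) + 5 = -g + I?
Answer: -6250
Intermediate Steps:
k(I, g) = -5 + I - g (k(I, g) = -5 + (-g + I) = -5 + (I - g) = -5 + I - g)
d(f, A) = -50 (d(f, A) = -2*5² = -2*25 = -⅓*150 = -50)
d(-17, 14) + 124*((-5 - 5)*5) = -50 + 124*((-5 - 5)*5) = -50 + 124*(-10*5) = -50 + 124*(-50) = -50 - 6200 = -6250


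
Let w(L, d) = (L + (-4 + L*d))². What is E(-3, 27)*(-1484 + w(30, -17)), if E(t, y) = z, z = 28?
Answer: 6517616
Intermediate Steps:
E(t, y) = 28
w(L, d) = (-4 + L + L*d)²
E(-3, 27)*(-1484 + w(30, -17)) = 28*(-1484 + (-4 + 30 + 30*(-17))²) = 28*(-1484 + (-4 + 30 - 510)²) = 28*(-1484 + (-484)²) = 28*(-1484 + 234256) = 28*232772 = 6517616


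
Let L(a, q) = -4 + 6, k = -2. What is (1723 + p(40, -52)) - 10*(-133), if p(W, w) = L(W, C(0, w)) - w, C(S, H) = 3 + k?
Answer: 3107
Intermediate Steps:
C(S, H) = 1 (C(S, H) = 3 - 2 = 1)
L(a, q) = 2
p(W, w) = 2 - w
(1723 + p(40, -52)) - 10*(-133) = (1723 + (2 - 1*(-52))) - 10*(-133) = (1723 + (2 + 52)) + 1330 = (1723 + 54) + 1330 = 1777 + 1330 = 3107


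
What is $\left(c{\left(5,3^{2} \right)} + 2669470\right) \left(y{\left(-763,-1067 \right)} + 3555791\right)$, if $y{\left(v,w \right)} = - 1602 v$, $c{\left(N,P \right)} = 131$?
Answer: $12755665921317$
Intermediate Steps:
$\left(c{\left(5,3^{2} \right)} + 2669470\right) \left(y{\left(-763,-1067 \right)} + 3555791\right) = \left(131 + 2669470\right) \left(\left(-1602\right) \left(-763\right) + 3555791\right) = 2669601 \left(1222326 + 3555791\right) = 2669601 \cdot 4778117 = 12755665921317$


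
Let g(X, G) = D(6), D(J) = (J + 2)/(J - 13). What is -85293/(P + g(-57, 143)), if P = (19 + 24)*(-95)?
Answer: 597051/28603 ≈ 20.874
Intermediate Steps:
P = -4085 (P = 43*(-95) = -4085)
D(J) = (2 + J)/(-13 + J)
g(X, G) = -8/7 (g(X, G) = (2 + 6)/(-13 + 6) = 8/(-7) = -1/7*8 = -8/7)
-85293/(P + g(-57, 143)) = -85293/(-4085 - 8/7) = -85293/(-28603/7) = -85293*(-7/28603) = 597051/28603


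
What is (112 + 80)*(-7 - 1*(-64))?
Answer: 10944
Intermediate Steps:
(112 + 80)*(-7 - 1*(-64)) = 192*(-7 + 64) = 192*57 = 10944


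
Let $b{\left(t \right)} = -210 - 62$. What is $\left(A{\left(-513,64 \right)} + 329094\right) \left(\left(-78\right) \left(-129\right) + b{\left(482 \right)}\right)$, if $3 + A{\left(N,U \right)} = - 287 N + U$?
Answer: $4663818940$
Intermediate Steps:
$A{\left(N,U \right)} = -3 + U - 287 N$ ($A{\left(N,U \right)} = -3 - \left(- U + 287 N\right) = -3 + U - 287 N$)
$b{\left(t \right)} = -272$
$\left(A{\left(-513,64 \right)} + 329094\right) \left(\left(-78\right) \left(-129\right) + b{\left(482 \right)}\right) = \left(\left(-3 + 64 - -147231\right) + 329094\right) \left(\left(-78\right) \left(-129\right) - 272\right) = \left(\left(-3 + 64 + 147231\right) + 329094\right) \left(10062 - 272\right) = \left(147292 + 329094\right) 9790 = 476386 \cdot 9790 = 4663818940$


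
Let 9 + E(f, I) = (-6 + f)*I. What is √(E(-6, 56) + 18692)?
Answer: √18011 ≈ 134.21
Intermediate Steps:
E(f, I) = -9 + I*(-6 + f) (E(f, I) = -9 + (-6 + f)*I = -9 + I*(-6 + f))
√(E(-6, 56) + 18692) = √((-9 - 6*56 + 56*(-6)) + 18692) = √((-9 - 336 - 336) + 18692) = √(-681 + 18692) = √18011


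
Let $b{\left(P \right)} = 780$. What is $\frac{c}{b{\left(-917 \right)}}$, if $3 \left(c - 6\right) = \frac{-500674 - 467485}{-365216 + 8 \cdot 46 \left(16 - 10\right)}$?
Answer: $\frac{7502303}{849438720} \approx 0.0088321$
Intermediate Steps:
$c = \frac{7502303}{1089024}$ ($c = 6 + \frac{\left(-500674 - 467485\right) \frac{1}{-365216 + 8 \cdot 46 \left(16 - 10\right)}}{3} = 6 + \frac{\left(-968159\right) \frac{1}{-365216 + 368 \cdot 6}}{3} = 6 + \frac{\left(-968159\right) \frac{1}{-365216 + 2208}}{3} = 6 + \frac{\left(-968159\right) \frac{1}{-363008}}{3} = 6 + \frac{\left(-968159\right) \left(- \frac{1}{363008}\right)}{3} = 6 + \frac{1}{3} \cdot \frac{968159}{363008} = 6 + \frac{968159}{1089024} = \frac{7502303}{1089024} \approx 6.889$)
$\frac{c}{b{\left(-917 \right)}} = \frac{7502303}{1089024 \cdot 780} = \frac{7502303}{1089024} \cdot \frac{1}{780} = \frac{7502303}{849438720}$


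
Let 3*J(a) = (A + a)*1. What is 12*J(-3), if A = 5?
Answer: 8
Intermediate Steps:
J(a) = 5/3 + a/3 (J(a) = ((5 + a)*1)/3 = (5 + a)/3 = 5/3 + a/3)
12*J(-3) = 12*(5/3 + (⅓)*(-3)) = 12*(5/3 - 1) = 12*(⅔) = 8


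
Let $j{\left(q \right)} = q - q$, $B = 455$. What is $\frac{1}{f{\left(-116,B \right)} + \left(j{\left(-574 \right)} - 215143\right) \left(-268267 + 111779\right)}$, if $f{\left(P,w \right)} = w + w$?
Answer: $\frac{1}{33667298694} \approx 2.9702 \cdot 10^{-11}$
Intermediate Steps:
$j{\left(q \right)} = 0$
$f{\left(P,w \right)} = 2 w$
$\frac{1}{f{\left(-116,B \right)} + \left(j{\left(-574 \right)} - 215143\right) \left(-268267 + 111779\right)} = \frac{1}{2 \cdot 455 + \left(0 - 215143\right) \left(-268267 + 111779\right)} = \frac{1}{910 - -33667297784} = \frac{1}{910 + 33667297784} = \frac{1}{33667298694}$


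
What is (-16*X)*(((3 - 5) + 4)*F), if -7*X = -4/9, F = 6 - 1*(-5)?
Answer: -1408/63 ≈ -22.349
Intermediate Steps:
F = 11 (F = 6 + 5 = 11)
X = 4/63 (X = -(-4)/(7*9) = -1/7*(-4/9) = 4/63 ≈ 0.063492)
(-16*X)*(((3 - 5) + 4)*F) = (-16*4/63)*(((3 - 5) + 4)*11) = -64*(-2 + 4)*11/63 = -128*11/63 = -64/63*22 = -1408/63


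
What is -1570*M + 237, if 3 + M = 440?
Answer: -685853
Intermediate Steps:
M = 437 (M = -3 + 440 = 437)
-1570*M + 237 = -1570*437 + 237 = -686090 + 237 = -685853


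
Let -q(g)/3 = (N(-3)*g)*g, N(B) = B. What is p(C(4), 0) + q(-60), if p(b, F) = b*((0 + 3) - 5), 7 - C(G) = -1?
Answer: 32384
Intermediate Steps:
C(G) = 8 (C(G) = 7 - 1*(-1) = 7 + 1 = 8)
q(g) = 9*g**2 (q(g) = -3*(-3*g)*g = -(-9)*g**2 = 9*g**2)
p(b, F) = -2*b (p(b, F) = b*(3 - 5) = b*(-2) = -2*b)
p(C(4), 0) + q(-60) = -2*8 + 9*(-60)**2 = -16 + 9*3600 = -16 + 32400 = 32384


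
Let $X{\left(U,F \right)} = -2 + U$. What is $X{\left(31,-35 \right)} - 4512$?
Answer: $-4483$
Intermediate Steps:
$X{\left(31,-35 \right)} - 4512 = \left(-2 + 31\right) - 4512 = 29 - 4512 = -4483$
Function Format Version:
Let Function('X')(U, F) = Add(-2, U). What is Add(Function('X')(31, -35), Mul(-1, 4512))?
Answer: -4483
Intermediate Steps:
Add(Function('X')(31, -35), Mul(-1, 4512)) = Add(Add(-2, 31), Mul(-1, 4512)) = Add(29, -4512) = -4483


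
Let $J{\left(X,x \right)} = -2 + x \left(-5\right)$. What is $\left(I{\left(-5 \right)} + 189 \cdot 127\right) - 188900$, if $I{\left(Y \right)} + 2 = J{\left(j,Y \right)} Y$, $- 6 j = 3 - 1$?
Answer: $-165014$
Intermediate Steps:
$j = - \frac{1}{3}$ ($j = - \frac{3 - 1}{6} = \left(- \frac{1}{6}\right) 2 = - \frac{1}{3} \approx -0.33333$)
$J{\left(X,x \right)} = -2 - 5 x$
$I{\left(Y \right)} = -2 + Y \left(-2 - 5 Y\right)$ ($I{\left(Y \right)} = -2 + \left(-2 - 5 Y\right) Y = -2 + Y \left(-2 - 5 Y\right)$)
$\left(I{\left(-5 \right)} + 189 \cdot 127\right) - 188900 = \left(\left(-2 - - 5 \left(2 + 5 \left(-5\right)\right)\right) + 189 \cdot 127\right) - 188900 = \left(\left(-2 - - 5 \left(2 - 25\right)\right) + 24003\right) - 188900 = \left(\left(-2 - \left(-5\right) \left(-23\right)\right) + 24003\right) - 188900 = \left(\left(-2 - 115\right) + 24003\right) - 188900 = \left(-117 + 24003\right) - 188900 = 23886 - 188900 = -165014$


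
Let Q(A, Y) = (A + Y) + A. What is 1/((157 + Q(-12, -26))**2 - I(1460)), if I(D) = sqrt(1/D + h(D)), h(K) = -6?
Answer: 16715540/191376226219 + 2*I*sqrt(3197035)/191376226219 ≈ 8.7344e-5 + 1.8686e-8*I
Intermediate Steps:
Q(A, Y) = Y + 2*A
I(D) = sqrt(-6 + 1/D) (I(D) = sqrt(1/D - 6) = sqrt(-6 + 1/D))
1/((157 + Q(-12, -26))**2 - I(1460)) = 1/((157 + (-26 + 2*(-12)))**2 - sqrt(-6 + 1/1460)) = 1/((157 + (-26 - 24))**2 - sqrt(-6 + 1/1460)) = 1/((157 - 50)**2 - sqrt(-8759/1460)) = 1/(107**2 - I*sqrt(3197035)/730) = 1/(11449 - I*sqrt(3197035)/730)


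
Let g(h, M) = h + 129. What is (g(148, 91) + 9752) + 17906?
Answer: 27935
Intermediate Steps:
g(h, M) = 129 + h
(g(148, 91) + 9752) + 17906 = ((129 + 148) + 9752) + 17906 = (277 + 9752) + 17906 = 10029 + 17906 = 27935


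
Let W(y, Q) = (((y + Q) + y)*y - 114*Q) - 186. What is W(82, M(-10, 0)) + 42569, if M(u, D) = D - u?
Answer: 55511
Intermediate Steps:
W(y, Q) = -186 - 114*Q + y*(Q + 2*y) (W(y, Q) = (((Q + y) + y)*y - 114*Q) - 186 = ((Q + 2*y)*y - 114*Q) - 186 = (y*(Q + 2*y) - 114*Q) - 186 = (-114*Q + y*(Q + 2*y)) - 186 = -186 - 114*Q + y*(Q + 2*y))
W(82, M(-10, 0)) + 42569 = (-186 - 114*(0 - 1*(-10)) + 2*82**2 + (0 - 1*(-10))*82) + 42569 = (-186 - 114*(0 + 10) + 2*6724 + (0 + 10)*82) + 42569 = (-186 - 114*10 + 13448 + 10*82) + 42569 = (-186 - 1140 + 13448 + 820) + 42569 = 12942 + 42569 = 55511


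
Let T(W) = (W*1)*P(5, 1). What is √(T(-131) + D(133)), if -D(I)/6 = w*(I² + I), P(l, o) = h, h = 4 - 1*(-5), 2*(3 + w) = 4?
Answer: √105753 ≈ 325.20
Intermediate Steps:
w = -1 (w = -3 + (½)*4 = -3 + 2 = -1)
h = 9 (h = 4 + 5 = 9)
P(l, o) = 9
D(I) = 6*I + 6*I² (D(I) = -(-6)*(I² + I) = -(-6)*(I + I²) = -6*(-I - I²) = 6*I + 6*I²)
T(W) = 9*W (T(W) = (W*1)*9 = W*9 = 9*W)
√(T(-131) + D(133)) = √(9*(-131) + 6*133*(1 + 133)) = √(-1179 + 6*133*134) = √(-1179 + 106932) = √105753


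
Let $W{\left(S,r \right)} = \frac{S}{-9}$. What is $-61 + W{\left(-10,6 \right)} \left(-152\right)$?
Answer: $- \frac{2069}{9} \approx -229.89$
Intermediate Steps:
$W{\left(S,r \right)} = - \frac{S}{9}$ ($W{\left(S,r \right)} = S \left(- \frac{1}{9}\right) = - \frac{S}{9}$)
$-61 + W{\left(-10,6 \right)} \left(-152\right) = -61 + \left(- \frac{1}{9}\right) \left(-10\right) \left(-152\right) = -61 + \frac{10}{9} \left(-152\right) = -61 - \frac{1520}{9} = - \frac{2069}{9}$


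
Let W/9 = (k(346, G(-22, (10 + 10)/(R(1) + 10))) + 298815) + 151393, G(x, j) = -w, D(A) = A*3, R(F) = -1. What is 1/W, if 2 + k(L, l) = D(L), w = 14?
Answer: 1/4061196 ≈ 2.4623e-7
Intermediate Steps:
D(A) = 3*A
G(x, j) = -14 (G(x, j) = -1*14 = -14)
k(L, l) = -2 + 3*L
W = 4061196 (W = 9*(((-2 + 3*346) + 298815) + 151393) = 9*(((-2 + 1038) + 298815) + 151393) = 9*((1036 + 298815) + 151393) = 9*(299851 + 151393) = 9*451244 = 4061196)
1/W = 1/4061196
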